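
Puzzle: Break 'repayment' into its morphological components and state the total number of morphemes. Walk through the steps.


Step 1: Identify prefix: 're' (meaning: again)
Step 2: Identify root: 'pay'
Step 3: Identify suffix(es): 'ment'
Decomposition: re- (prefix: again) + pay (root) + -ment (suffix: action/result)
Total morphemes: 3

3 morphemes (re- (prefix: again) + pay (root) + -ment (suffix: action/result))


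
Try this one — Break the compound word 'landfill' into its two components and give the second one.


Split 'landfill' into 'land' + 'fill'. The second part is 'fill'.

fill


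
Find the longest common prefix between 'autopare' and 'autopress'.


Compare from the start: 5 characters match: 'autop'. Mismatch at position 6: 'a' vs 'r'.

autop


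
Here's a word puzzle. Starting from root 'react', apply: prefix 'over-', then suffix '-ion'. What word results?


Step 1: Add prefix 'over-' to 'react' = 'overreact'
Step 2: Add suffix '-ion' to 'overreact' = 'overreaction'

overreaction


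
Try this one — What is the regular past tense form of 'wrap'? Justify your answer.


Apply rule: Double final consonant and add -ed. 'wrap' becomes 'wrapped'.

wrapped


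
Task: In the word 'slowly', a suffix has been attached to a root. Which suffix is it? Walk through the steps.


The word 'slowly' = 'slow' (root) + '-ly' (suffix). The suffix is '-ly'.

ly


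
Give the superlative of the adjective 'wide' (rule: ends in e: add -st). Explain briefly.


Apply superlative formation (ends in e: add -st): 'wide' -> 'widest'.

widest


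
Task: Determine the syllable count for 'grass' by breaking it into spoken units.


Break 'grass' into syllables: grass -> grass = 1 syllable

1 syllable


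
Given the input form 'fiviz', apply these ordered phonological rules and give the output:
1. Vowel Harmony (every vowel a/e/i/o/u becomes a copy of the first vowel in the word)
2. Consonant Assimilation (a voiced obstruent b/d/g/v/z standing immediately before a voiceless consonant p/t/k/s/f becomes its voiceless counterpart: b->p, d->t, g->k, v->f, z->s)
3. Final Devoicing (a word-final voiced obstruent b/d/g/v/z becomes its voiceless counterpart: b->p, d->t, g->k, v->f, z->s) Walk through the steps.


Starting form: 'fiviz'
Rule 1: Vowel Harmony: all vowels already match. No change.
Rule 2: Consonant Assimilation: no voiced obstruent (b/d/g/v/z) stands immediately before a voiceless consonant (p/t/k/s/f). No change.
Rule 3: Final Devoicing: word-final voiced obstruent 'z' becomes voiceless 's'. 'fiviz' -> 'fivis'
Final form: 'fivis'

fivis


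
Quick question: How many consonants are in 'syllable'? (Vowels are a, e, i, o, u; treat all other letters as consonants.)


Consonants in 'syllable': s, y, l, l, b, l = 6 consonants.

6


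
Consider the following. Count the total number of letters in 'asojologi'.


Spell out 'asojologi' and number each letter: a(1), s(2), o(3), j(4), o(5), l(6), o(7), g(8), i(9). Total: 9 letters.

9


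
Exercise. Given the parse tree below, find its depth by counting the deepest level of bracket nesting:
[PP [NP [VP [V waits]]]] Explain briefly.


Count bracket nesting levels:
'[' at pos 0: depth = 1
'[' at pos 4: depth = 2
'[' at pos 8: depth = 3
'[' at pos 12: depth = 4
Maximum depth reached: 4

4


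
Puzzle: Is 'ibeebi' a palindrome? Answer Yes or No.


Forward: 'ibeebi'
Reversed: 'ibeebi'
They are identical.

Yes


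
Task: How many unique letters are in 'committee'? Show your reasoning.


Unique letters in 'committee': {c, e, i, m, o, t} = 6 distinct letters.

6


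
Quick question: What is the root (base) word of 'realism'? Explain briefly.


Remove suffix '-ism' from 'realism' to get root 'real'.

real


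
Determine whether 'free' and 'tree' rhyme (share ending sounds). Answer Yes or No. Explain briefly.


Rime (stressed vowel + following sounds) of 'free': -ee = /iː/
Rime of 'tree': -ee = /iː/
/iː/ and /iː/ are the same ending sound, so the words rhyme.

Yes


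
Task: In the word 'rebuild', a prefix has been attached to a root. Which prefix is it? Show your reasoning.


The word 'rebuild' = 're' (prefix) + 'build' (root). The prefix is 're'.

re


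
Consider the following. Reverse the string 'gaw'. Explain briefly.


Reverse 'gaw' character by character: 'wag'.

wag


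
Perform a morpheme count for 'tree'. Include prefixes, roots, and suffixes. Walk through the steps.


Decomposition: tree (free morpheme) = 1 morpheme(s)

1 morphemes


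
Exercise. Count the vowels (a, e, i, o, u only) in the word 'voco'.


Vowels in 'voco': o, o = 2 vowels.

2


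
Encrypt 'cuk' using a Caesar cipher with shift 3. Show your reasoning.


Shift each letter by 3: c -> f, u -> x, k -> n. Result: 'fxn'.

fxn


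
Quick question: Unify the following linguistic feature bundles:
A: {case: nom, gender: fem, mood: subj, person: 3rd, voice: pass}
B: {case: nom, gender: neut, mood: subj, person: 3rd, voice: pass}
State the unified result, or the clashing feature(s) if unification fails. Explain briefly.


Compare features:
case: A=nom vs B=nom -> unified: nom
gender: A=fem vs B=neut -> CLASH
mood: A=subj vs B=subj -> unified: subj
person: A=3rd vs B=3rd -> unified: 3rd
voice: A=pass vs B=pass -> unified: pass
Clash detected on feature 'gender' (fem vs neut); unification fails.

CLASH on 'gender' (fem vs neut)


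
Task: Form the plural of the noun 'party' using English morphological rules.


Apply rule: Change -y to -ies (consonant + y). 'party' becomes 'parties'.

parties


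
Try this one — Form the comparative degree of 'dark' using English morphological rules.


Apply comparative formation (add -er): 'dark' -> 'darker'.

darker


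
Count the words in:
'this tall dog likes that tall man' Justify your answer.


Split into words: this | tall | dog | likes | that | tall | man = 7 words.

7


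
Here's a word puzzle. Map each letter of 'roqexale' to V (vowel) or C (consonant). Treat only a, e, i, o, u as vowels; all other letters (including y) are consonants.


Letter mapping: r = C, o = V, q = C, e = V, x = C, a = V, l = C, e = V.

CVCVCVCV


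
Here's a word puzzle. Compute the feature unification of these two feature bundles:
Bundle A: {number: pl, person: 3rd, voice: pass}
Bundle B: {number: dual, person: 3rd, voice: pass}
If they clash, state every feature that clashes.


Compare features:
number: A=pl vs B=dual -> CLASH
person: A=3rd vs B=3rd -> unified: 3rd
voice: A=pass vs B=pass -> unified: pass
Clash detected on feature 'number' (pl vs dual); unification fails.

CLASH on 'number' (pl vs dual)


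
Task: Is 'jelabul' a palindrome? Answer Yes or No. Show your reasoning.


Forward: 'jelabul'
Reversed: 'lubalej'
They differ.

No


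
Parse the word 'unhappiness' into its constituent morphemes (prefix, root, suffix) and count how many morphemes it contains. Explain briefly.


Step 1: Identify prefix: 'un' (meaning: not/reverse)
Step 2: Identify root: 'happy'
Step 3: Identify suffix(es): 'ness'
Decomposition: un- (prefix: not/reverse) + happy (root) + -ness (suffix: state of)
Total morphemes: 3

3 morphemes (un- (prefix: not/reverse) + happy (root) + -ness (suffix: state of))


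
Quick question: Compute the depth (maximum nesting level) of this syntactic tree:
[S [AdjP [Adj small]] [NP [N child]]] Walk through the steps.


Count bracket nesting levels:
'[' at pos 0: depth = 1
'[' at pos 3: depth = 2
'[' at pos 9: depth = 3
'[' at pos 22: depth = 2
'[' at pos 26: depth = 3
Maximum depth reached: 3

3


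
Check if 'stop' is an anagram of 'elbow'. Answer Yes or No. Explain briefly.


Sorted letters of 'stop': 'opst'
Sorted letters of 'elbow': 'below'
They do not match.

No


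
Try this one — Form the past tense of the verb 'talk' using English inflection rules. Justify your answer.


Apply rule: Add -ed. 'talk' becomes 'talked'.

talked


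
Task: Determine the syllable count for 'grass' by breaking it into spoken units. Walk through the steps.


Break 'grass' into syllables: grass -> grass = 1 syllable

1 syllable


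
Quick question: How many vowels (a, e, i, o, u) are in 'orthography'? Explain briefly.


Vowels in 'orthography': o, o, a = 3 vowels.

3


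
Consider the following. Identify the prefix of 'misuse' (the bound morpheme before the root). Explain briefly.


The word 'misuse' = 'mis' (prefix) + 'use' (root). The prefix is 'mis'.

mis


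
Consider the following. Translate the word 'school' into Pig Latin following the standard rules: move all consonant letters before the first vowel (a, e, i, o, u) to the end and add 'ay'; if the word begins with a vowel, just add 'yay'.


'school': move consonant cluster 'sch' to end and add 'ay': 'oolschay'.

oolschay


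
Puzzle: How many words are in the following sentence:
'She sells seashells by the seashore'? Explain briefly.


Split into words: She | sells | seashells | by | the | seashore = 6 words.

6


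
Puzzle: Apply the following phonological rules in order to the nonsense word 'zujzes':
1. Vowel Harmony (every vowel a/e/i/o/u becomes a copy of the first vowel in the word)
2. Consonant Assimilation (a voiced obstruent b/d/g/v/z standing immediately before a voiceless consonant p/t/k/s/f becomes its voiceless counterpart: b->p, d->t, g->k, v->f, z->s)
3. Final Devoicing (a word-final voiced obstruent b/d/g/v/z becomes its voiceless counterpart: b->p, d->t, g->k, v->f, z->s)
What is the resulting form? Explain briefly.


Starting form: 'zujzes'
Rule 1: Vowel Harmony: all vowels become 'u' (matching first vowel). 'zujzes' -> 'zujzus'
Rule 2: Consonant Assimilation: no voiced obstruent (b/d/g/v/z) stands immediately before a voiceless consonant (p/t/k/s/f). No change.
Rule 3: Final Devoicing: final consonant 's' is not one of the voiced obstruents b/d/g/v/z. No change.
Final form: 'zujzus'

zujzus


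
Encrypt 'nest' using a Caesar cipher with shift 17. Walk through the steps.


Shift each letter by 17: n -> e, e -> v, s -> j, t -> k. Result: 'evjk'.

evjk


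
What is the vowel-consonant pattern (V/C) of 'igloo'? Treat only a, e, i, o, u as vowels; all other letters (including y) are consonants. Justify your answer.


Letter mapping: i = V, g = C, l = C, o = V, o = V.

VCCVV


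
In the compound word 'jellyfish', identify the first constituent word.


Split 'jellyfish' into 'jelly' + 'fish'. The first part is 'jelly'.

jelly


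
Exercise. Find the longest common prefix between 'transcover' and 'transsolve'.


Compare from the start: 5 characters match: 'trans'. Mismatch at position 6: 'c' vs 's'.

trans


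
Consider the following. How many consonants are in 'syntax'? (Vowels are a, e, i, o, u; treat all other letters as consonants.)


Consonants in 'syntax': s, y, n, t, x = 5 consonants.

5


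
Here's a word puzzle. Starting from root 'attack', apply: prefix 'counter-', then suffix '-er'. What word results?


Step 1: Add prefix 'counter-' to 'attack' = 'counterattack'
Step 2: Add suffix '-er' to 'counterattack' = 'counterattacker'

counterattacker


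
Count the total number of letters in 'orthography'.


Spell out 'orthography' and number each letter: o(1), r(2), t(3), h(4), o(5), g(6), r(7), a(8), p(9), h(10), y(11). Total: 11 letters.

11


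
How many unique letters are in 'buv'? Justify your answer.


Unique letters in 'buv': {b, u, v} = 3 distinct letters.

3


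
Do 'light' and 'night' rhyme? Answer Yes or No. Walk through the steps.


Rime (stressed vowel + following sounds) of 'light': -ight = /aɪt/
Rime of 'night': -ight = /aɪt/
/aɪt/ and /aɪt/ are the same ending sound, so the words rhyme.

Yes


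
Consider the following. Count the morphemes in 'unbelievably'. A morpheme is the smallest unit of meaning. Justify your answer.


Decomposition: un- (prefix) + believe (root) + -able (suffix) + -ly (suffix) = 4 morpheme(s)

4 morphemes


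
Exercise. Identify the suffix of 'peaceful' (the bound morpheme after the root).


The word 'peaceful' = 'peace' (root) + '-ful' (suffix). The suffix is '-ful'.

ful


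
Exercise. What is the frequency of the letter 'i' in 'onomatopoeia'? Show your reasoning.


Letter 'i' in 'onomatopoeia': found at position(s) 11 = 1 occurrence(s).

1


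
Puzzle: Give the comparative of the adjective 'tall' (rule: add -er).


Apply comparative formation (add -er): 'tall' -> 'taller'.

taller


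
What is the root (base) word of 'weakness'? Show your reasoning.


Remove suffix '-ness' from 'weakness' to get root 'weak'.

weak


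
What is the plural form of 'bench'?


Apply rule: Add -es (sibilant/fricative ending). 'bench' becomes 'benches'.

benches


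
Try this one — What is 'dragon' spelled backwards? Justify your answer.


Reverse 'dragon' character by character: 'nogard'.

nogard


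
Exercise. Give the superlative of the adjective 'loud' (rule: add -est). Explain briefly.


Apply superlative formation (add -est): 'loud' -> 'loudest'.

loudest


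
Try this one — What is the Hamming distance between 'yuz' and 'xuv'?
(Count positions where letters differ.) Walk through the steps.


Alignment:
Position 1: 'y' vs 'x' = DIFFER
Position 2: 'u' vs 'u' = match
Position 3: 'z' vs 'v' = DIFFER
Total differences: 2

2


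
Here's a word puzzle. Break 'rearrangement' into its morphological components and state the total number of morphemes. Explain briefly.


Step 1: Identify prefix: 're' (meaning: again)
Step 2: Identify root: 'arrange'
Step 3: Identify suffix(es): 'ment'
Decomposition: re- (prefix: again) + arrange (root) + -ment (suffix: action/result)
Total morphemes: 3

3 morphemes (re- (prefix: again) + arrange (root) + -ment (suffix: action/result))


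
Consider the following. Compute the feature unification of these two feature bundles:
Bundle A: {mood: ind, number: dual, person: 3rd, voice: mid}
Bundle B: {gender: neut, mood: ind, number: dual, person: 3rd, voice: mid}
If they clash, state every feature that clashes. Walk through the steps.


Compare features:
gender: A=_ vs B=neut -> unified: neut
mood: A=ind vs B=ind -> unified: ind
number: A=dual vs B=dual -> unified: dual
person: A=3rd vs B=3rd -> unified: 3rd
voice: A=mid vs B=mid -> unified: mid
No clashes found.

Unified: {gender: neut, mood: ind, number: dual, person: 3rd, voice: mid}


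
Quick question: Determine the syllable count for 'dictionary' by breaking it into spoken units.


Break 'dictionary' into syllables: dic-tion-ar-y -> dic | tion | ar | y = 4 syllables

4 syllables


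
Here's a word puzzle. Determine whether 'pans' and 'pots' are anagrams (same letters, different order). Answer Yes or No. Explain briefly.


Sorted letters of 'pans': 'anps'
Sorted letters of 'pots': 'opst'
They do not match.

No


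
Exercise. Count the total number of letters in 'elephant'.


Spell out 'elephant' and number each letter: e(1), l(2), e(3), p(4), h(5), a(6), n(7), t(8). Total: 8 letters.

8


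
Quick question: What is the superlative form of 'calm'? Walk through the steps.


Apply superlative formation (add -est): 'calm' -> 'calmest'.

calmest


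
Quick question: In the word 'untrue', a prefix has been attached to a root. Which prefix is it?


The word 'untrue' = 'un' (prefix) + 'true' (root). The prefix is 'un'.

un


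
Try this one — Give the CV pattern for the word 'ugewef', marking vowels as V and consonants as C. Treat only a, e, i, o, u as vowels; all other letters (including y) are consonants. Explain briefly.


Letter mapping: u = V, g = C, e = V, w = C, e = V, f = C.

VCVCVC


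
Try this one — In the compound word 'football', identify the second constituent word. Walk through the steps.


Split 'football' into 'foot' + 'ball'. The second part is 'ball'.

ball


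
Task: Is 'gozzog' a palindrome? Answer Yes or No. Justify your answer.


Forward: 'gozzog'
Reversed: 'gozzog'
They are identical.

Yes


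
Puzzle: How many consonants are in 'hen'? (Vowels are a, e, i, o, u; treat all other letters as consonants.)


Consonants in 'hen': h, n = 2 consonants.

2


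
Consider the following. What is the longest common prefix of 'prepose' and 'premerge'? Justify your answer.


Compare from the start: 3 characters match: 'pre'. Mismatch at position 4: 'p' vs 'm'.

pre


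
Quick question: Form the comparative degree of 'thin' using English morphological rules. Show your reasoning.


Apply comparative formation (double final consonant, add -er): 'thin' -> 'thinner'.

thinner


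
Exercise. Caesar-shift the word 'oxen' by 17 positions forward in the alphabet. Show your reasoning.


Shift each letter by 17: o -> f, x -> o, e -> v, n -> e. Result: 'fove'.

fove


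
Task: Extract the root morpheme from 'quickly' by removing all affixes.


Remove suffix '-ly' from 'quickly' to get root 'quick'.

quick


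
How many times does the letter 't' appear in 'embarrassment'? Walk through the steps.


Letter 't' in 'embarrassment': found at position(s) 13 = 1 occurrence(s).

1


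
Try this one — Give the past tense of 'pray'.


Apply rule: Add -ed. 'pray' becomes 'prayed'.

prayed


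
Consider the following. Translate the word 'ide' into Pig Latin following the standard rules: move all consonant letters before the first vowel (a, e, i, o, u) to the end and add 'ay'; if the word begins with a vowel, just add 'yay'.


'ide' starts with a vowel, so add 'yay': 'ideyay'.

ideyay


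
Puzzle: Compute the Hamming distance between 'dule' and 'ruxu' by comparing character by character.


Alignment:
Position 1: 'd' vs 'r' = DIFFER
Position 2: 'u' vs 'u' = match
Position 3: 'l' vs 'x' = DIFFER
Position 4: 'e' vs 'u' = DIFFER
Total differences: 3

3


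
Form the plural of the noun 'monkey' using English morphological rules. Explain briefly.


Apply rule: Add -s. 'monkey' becomes 'monkeys'.

monkeys


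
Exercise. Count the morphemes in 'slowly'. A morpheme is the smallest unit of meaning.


Decomposition: slow (root) + -ly (suffix) = 2 morpheme(s)

2 morphemes


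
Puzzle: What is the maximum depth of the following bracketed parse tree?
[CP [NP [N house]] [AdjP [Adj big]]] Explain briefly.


Count bracket nesting levels:
'[' at pos 0: depth = 1
'[' at pos 4: depth = 2
'[' at pos 8: depth = 3
'[' at pos 19: depth = 2
'[' at pos 25: depth = 3
Maximum depth reached: 3

3


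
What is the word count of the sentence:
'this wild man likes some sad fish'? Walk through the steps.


Split into words: this | wild | man | likes | some | sad | fish = 7 words.

7


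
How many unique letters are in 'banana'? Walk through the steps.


Unique letters in 'banana': {a, b, n} = 3 distinct letters.

3


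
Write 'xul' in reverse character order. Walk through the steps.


Reverse 'xul' character by character: 'lux'.

lux


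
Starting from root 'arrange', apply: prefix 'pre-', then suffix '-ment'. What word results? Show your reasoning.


Step 1: Add prefix 'pre-' to 'arrange' = 'prearrange'
Step 2: Add suffix '-ment' to 'prearrange' = 'prearrangement'

prearrangement


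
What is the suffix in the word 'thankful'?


The word 'thankful' = 'thank' (root) + '-ful' (suffix). The suffix is '-ful'.

ful


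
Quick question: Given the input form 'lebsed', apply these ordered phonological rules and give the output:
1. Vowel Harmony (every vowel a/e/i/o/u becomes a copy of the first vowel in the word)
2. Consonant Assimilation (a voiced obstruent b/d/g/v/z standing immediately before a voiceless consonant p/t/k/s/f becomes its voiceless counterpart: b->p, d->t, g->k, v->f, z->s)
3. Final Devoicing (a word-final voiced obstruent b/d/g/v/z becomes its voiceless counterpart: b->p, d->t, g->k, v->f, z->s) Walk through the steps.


Starting form: 'lebsed'
Rule 1: Vowel Harmony: all vowels already match. No change.
Rule 2: Consonant Assimilation: voiced obstruent before voiceless consonant becomes voiceless ('bs' -> 'ps'). 'lebsed' -> 'lepsed'
Rule 3: Final Devoicing: word-final voiced obstruent 'd' becomes voiceless 't'. 'lepsed' -> 'lepset'
Final form: 'lepset'

lepset


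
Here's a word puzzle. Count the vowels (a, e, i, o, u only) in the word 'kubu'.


Vowels in 'kubu': u, u = 2 vowels.

2


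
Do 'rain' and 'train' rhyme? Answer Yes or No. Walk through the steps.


Rime (stressed vowel + following sounds) of 'rain': -ain = /eɪn/
Rime of 'train': -ain = /eɪn/
/eɪn/ and /eɪn/ are the same ending sound, so the words rhyme.

Yes


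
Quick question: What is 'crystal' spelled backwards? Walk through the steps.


Reverse 'crystal' character by character: 'latsyrc'.

latsyrc


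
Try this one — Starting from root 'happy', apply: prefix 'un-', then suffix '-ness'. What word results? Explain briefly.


Step 1: Add prefix 'un-' to 'happy' = 'unhappy'
Step 2: Add suffix '-ness' to 'unhappy' = 'unhappiness'

unhappiness


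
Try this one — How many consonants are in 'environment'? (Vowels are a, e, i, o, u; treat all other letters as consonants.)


Consonants in 'environment': n, v, r, n, m, n, t = 7 consonants.

7


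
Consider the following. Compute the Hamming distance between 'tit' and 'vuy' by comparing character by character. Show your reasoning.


Alignment:
Position 1: 't' vs 'v' = DIFFER
Position 2: 'i' vs 'u' = DIFFER
Position 3: 't' vs 'y' = DIFFER
Total differences: 3

3


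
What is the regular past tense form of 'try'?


Apply rule: Change -y to -ied. 'try' becomes 'tried'.

tried


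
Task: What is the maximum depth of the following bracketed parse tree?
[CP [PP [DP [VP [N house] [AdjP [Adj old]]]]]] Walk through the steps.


Count bracket nesting levels:
'[' at pos 0: depth = 1
'[' at pos 4: depth = 2
'[' at pos 8: depth = 3
'[' at pos 12: depth = 4
'[' at pos 16: depth = 5
'[' at pos 26: depth = 5
'[' at pos 32: depth = 6
Maximum depth reached: 6

6


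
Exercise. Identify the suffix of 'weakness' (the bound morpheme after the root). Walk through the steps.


The word 'weakness' = 'weak' (root) + '-ness' (suffix). The suffix is '-ness'.

ness


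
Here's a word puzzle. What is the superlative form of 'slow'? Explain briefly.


Apply superlative formation (add -est): 'slow' -> 'slowest'.

slowest


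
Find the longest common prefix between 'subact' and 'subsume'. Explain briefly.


Compare from the start: 3 characters match: 'sub'. Mismatch at position 4: 'a' vs 's'.

sub


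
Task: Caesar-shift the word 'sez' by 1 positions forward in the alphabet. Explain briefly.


Shift each letter by 1: s -> t, e -> f, z -> a. Result: 'tfa'.

tfa


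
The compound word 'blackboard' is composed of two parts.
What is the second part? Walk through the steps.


Split 'blackboard' into 'black' + 'board'. The second part is 'board'.

board


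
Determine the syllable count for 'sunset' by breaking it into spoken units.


Break 'sunset' into syllables: sun-set -> sun | set = 2 syllables

2 syllables


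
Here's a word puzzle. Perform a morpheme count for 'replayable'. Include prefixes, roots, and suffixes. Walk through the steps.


Decomposition: re- (prefix) + play (root) + -able (suffix) = 3 morpheme(s)

3 morphemes


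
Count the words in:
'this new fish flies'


Split into words: this | new | fish | flies = 4 words.

4


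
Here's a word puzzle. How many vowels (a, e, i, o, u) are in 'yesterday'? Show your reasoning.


Vowels in 'yesterday': e, e, a = 3 vowels.

3


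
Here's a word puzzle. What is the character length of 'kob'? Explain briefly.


Spell out 'kob' and number each letter: k(1), o(2), b(3). Total: 3 letters.

3


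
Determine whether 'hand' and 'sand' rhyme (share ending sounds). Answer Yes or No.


Rime (stressed vowel + following sounds) of 'hand': -and = /ænd/
Rime of 'sand': -and = /ænd/
/ænd/ and /ænd/ are the same ending sound, so the words rhyme.

Yes


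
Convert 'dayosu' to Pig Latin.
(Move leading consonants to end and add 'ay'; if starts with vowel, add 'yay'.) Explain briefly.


'dayosu': move consonant cluster 'd' to end and add 'ay': 'ayosuday'.

ayosuday


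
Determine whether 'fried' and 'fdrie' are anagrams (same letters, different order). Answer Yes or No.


Sorted letters of 'fried': 'defir'
Sorted letters of 'fdrie': 'defir'
They match.

Yes


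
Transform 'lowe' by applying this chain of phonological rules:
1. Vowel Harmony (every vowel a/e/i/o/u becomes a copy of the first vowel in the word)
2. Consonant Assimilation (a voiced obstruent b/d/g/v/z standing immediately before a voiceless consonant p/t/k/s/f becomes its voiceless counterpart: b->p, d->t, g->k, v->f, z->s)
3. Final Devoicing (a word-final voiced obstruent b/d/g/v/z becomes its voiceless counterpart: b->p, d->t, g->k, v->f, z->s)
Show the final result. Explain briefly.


Starting form: 'lowe'
Rule 1: Vowel Harmony: all vowels become 'o' (matching first vowel). 'lowe' -> 'lowo'
Rule 2: Consonant Assimilation: no voiced obstruent (b/d/g/v/z) stands immediately before a voiceless consonant (p/t/k/s/f). No change.
Rule 3: Final Devoicing: the word ends in the vowel 'o', not a consonant. No change.
Final form: 'lowo'

lowo


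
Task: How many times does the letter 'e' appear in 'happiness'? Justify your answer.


Letter 'e' in 'happiness': found at position(s) 7 = 1 occurrence(s).

1


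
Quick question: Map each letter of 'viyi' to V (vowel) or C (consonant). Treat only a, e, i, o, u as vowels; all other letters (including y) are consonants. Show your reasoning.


Letter mapping: v = C, i = V, y = C, i = V.

CVCV


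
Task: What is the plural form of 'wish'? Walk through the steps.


Apply rule: Add -es (sibilant/fricative ending). 'wish' becomes 'wishes'.

wishes


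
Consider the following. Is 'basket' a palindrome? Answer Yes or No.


Forward: 'basket'
Reversed: 'teksab'
They differ.

No


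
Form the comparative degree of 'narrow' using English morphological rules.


Apply comparative formation (add -er): 'narrow' -> 'narrower'.

narrower


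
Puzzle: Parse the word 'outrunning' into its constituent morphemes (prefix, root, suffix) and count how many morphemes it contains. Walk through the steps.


Step 1: Identify prefix: 'out' (meaning: surpass)
Step 2: Identify root: 'run'
Step 3: Identify suffix(es): 'ing'
Decomposition: out- (prefix: surpass) + run (root) + -ing (suffix: ongoing action)
Total morphemes: 3

3 morphemes (out- (prefix: surpass) + run (root) + -ing (suffix: ongoing action))


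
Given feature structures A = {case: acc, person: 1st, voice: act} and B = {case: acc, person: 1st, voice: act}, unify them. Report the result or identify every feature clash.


Compare features:
case: A=acc vs B=acc -> unified: acc
person: A=1st vs B=1st -> unified: 1st
voice: A=act vs B=act -> unified: act
No clashes found.

Unified: {case: acc, person: 1st, voice: act}


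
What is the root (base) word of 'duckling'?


Remove suffix '-ling' from 'duckling' to get root 'duck'.

duck


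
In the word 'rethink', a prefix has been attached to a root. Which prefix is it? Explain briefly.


The word 'rethink' = 're' (prefix) + 'think' (root). The prefix is 're'.

re


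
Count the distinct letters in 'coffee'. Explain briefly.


Unique letters in 'coffee': {c, e, f, o} = 4 distinct letters.

4


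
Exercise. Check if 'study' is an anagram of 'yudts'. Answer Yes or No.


Sorted letters of 'study': 'dstuy'
Sorted letters of 'yudts': 'dstuy'
They match.

Yes


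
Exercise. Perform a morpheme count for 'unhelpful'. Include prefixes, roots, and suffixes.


Decomposition: un- (prefix) + help (root) + -ful (suffix) = 3 morpheme(s)

3 morphemes


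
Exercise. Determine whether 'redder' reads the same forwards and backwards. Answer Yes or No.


Forward: 'redder'
Reversed: 'redder'
They are identical.

Yes


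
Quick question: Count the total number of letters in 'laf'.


Spell out 'laf' and number each letter: l(1), a(2), f(3). Total: 3 letters.

3


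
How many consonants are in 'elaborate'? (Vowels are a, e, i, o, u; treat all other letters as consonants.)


Consonants in 'elaborate': l, b, r, t = 4 consonants.

4


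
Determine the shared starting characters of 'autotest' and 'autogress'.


Compare from the start: 4 characters match: 'auto'. Mismatch at position 5: 't' vs 'g'.

auto


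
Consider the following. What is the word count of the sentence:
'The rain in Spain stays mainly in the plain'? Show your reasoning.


Split into words: The | rain | in | Spain | stays | mainly | in | the | plain = 9 words.

9


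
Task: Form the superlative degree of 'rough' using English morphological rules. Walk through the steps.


Apply superlative formation (add -est): 'rough' -> 'roughest'.

roughest


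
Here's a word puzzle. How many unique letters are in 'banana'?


Unique letters in 'banana': {a, b, n} = 3 distinct letters.

3


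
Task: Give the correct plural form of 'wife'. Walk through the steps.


Apply rule: Change -fe to -ves. 'wife' becomes 'wives'.

wives


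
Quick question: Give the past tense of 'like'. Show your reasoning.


Apply rule: Add -d (word ends in -e). 'like' becomes 'liked'.

liked


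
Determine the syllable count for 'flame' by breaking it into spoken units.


Break 'flame' into syllables: flame -> flame = 1 syllable

1 syllable


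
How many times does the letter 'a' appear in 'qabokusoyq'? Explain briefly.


Letter 'a' in 'qabokusoyq': found at position(s) 2 = 1 occurrence(s).

1


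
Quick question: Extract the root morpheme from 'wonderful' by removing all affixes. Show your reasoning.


Remove suffix '-ful' from 'wonderful' to get root 'wonder'.

wonder


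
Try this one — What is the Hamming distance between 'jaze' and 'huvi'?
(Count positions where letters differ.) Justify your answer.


Alignment:
Position 1: 'j' vs 'h' = DIFFER
Position 2: 'a' vs 'u' = DIFFER
Position 3: 'z' vs 'v' = DIFFER
Position 4: 'e' vs 'i' = DIFFER
Total differences: 4

4


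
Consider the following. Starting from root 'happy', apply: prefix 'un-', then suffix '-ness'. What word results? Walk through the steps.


Step 1: Add prefix 'un-' to 'happy' = 'unhappy'
Step 2: Add suffix '-ness' to 'unhappy' = 'unhappiness'

unhappiness


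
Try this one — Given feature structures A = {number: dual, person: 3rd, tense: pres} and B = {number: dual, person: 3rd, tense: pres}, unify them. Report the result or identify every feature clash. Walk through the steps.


Compare features:
number: A=dual vs B=dual -> unified: dual
person: A=3rd vs B=3rd -> unified: 3rd
tense: A=pres vs B=pres -> unified: pres
No clashes found.

Unified: {number: dual, person: 3rd, tense: pres}


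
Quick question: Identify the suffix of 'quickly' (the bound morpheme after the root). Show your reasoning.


The word 'quickly' = 'quick' (root) + '-ly' (suffix). The suffix is '-ly'.

ly


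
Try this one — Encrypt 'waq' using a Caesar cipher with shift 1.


Shift each letter by 1: w -> x, a -> b, q -> r. Result: 'xbr'.

xbr


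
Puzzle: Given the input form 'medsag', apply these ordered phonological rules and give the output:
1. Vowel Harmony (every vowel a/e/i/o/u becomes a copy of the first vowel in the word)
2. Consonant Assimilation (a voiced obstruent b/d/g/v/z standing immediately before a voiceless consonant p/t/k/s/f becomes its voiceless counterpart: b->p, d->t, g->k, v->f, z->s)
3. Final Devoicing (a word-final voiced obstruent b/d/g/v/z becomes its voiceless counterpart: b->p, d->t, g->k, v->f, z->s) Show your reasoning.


Starting form: 'medsag'
Rule 1: Vowel Harmony: all vowels become 'e' (matching first vowel). 'medsag' -> 'medseg'
Rule 2: Consonant Assimilation: voiced obstruent before voiceless consonant becomes voiceless ('ds' -> 'ts'). 'medseg' -> 'metseg'
Rule 3: Final Devoicing: word-final voiced obstruent 'g' becomes voiceless 'k'. 'metseg' -> 'metsek'
Final form: 'metsek'

metsek


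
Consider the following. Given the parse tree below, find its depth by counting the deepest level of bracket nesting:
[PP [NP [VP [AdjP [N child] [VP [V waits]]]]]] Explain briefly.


Count bracket nesting levels:
'[' at pos 0: depth = 1
'[' at pos 4: depth = 2
'[' at pos 8: depth = 3
'[' at pos 12: depth = 4
'[' at pos 18: depth = 5
'[' at pos 28: depth = 5
'[' at pos 32: depth = 6
Maximum depth reached: 6

6


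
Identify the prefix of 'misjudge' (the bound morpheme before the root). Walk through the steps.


The word 'misjudge' = 'mis' (prefix) + 'judge' (root). The prefix is 'mis'.

mis


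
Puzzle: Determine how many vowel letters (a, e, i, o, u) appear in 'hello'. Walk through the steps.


Vowels in 'hello': e, o = 2 vowels.

2


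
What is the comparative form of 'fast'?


Apply comparative formation (add -er): 'fast' -> 'faster'.

faster


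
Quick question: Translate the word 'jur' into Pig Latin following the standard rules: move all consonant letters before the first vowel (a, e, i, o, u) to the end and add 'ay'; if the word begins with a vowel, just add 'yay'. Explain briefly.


'jur': move consonant cluster 'j' to end and add 'ay': 'urjay'.

urjay


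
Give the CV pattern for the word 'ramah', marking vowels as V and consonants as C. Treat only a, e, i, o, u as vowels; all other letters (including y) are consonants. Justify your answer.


Letter mapping: r = C, a = V, m = C, a = V, h = C.

CVCVC


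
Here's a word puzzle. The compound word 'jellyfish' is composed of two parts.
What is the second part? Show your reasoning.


Split 'jellyfish' into 'jelly' + 'fish'. The second part is 'fish'.

fish


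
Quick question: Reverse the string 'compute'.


Reverse 'compute' character by character: 'etupmoc'.

etupmoc


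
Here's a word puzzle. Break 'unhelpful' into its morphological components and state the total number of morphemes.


Step 1: Identify prefix: 'un' (meaning: not/reverse)
Step 2: Identify root: 'help'
Step 3: Identify suffix(es): 'ful'
Decomposition: un- (prefix: not/reverse) + help (root) + -ful (suffix: full of)
Total morphemes: 3

3 morphemes (un- (prefix: not/reverse) + help (root) + -ful (suffix: full of))


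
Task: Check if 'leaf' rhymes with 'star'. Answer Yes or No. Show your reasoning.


Rime (stressed vowel + following sounds) of 'leaf': -eaf = /iːf/
Rime of 'star': -ar = /ɑːr/
/iːf/ and /ɑːr/ are different ending sounds, so the words do not rhyme.

No


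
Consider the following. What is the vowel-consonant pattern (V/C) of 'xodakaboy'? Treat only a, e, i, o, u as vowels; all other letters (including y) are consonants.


Letter mapping: x = C, o = V, d = C, a = V, k = C, a = V, b = C, o = V, y = C.

CVCVCVCVC


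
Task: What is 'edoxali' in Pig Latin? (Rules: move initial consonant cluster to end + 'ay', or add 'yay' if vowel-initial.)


'edoxali' starts with a vowel, so add 'yay': 'edoxaliyay'.

edoxaliyay


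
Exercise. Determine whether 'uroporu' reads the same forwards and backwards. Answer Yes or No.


Forward: 'uroporu'
Reversed: 'uroporu'
They are identical.

Yes


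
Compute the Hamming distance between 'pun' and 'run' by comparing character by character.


Alignment:
Position 1: 'p' vs 'r' = DIFFER
Position 2: 'u' vs 'u' = match
Position 3: 'n' vs 'n' = match
Total differences: 1

1


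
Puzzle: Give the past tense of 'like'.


Apply rule: Add -d (word ends in -e). 'like' becomes 'liked'.

liked


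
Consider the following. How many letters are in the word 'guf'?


Spell out 'guf' and number each letter: g(1), u(2), f(3). Total: 3 letters.

3


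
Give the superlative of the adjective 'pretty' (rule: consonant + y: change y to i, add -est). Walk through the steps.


Apply superlative formation (consonant + y: change y to i, add -est): 'pretty' -> 'prettiest'.

prettiest


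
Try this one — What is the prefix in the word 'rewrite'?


The word 'rewrite' = 're' (prefix) + 'write' (root). The prefix is 're'.

re


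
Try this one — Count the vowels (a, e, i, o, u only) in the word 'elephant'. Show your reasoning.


Vowels in 'elephant': e, e, a = 3 vowels.

3


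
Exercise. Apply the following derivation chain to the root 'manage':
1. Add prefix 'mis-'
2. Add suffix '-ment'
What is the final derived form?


Step 1: Add prefix 'mis-' to 'manage' = 'mismanage'
Step 2: Add suffix '-ment' to 'mismanage' = 'mismanagement'

mismanagement


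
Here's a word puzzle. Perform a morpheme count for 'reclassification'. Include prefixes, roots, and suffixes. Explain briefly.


Decomposition: re- (prefix) + class (root) + -ify (suffix) + -ation (suffix) = 4 morpheme(s)

4 morphemes


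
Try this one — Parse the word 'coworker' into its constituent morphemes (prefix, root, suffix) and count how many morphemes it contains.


Step 1: Identify prefix: 'co' (meaning: together)
Step 2: Identify root: 'work'
Step 3: Identify suffix(es): 'er'
Decomposition: co- (prefix: together) + work (root) + -er (suffix: one who)
Total morphemes: 3

3 morphemes (co- (prefix: together) + work (root) + -er (suffix: one who))


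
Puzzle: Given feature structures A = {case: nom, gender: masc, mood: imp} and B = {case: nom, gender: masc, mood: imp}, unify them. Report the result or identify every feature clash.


Compare features:
case: A=nom vs B=nom -> unified: nom
gender: A=masc vs B=masc -> unified: masc
mood: A=imp vs B=imp -> unified: imp
No clashes found.

Unified: {case: nom, gender: masc, mood: imp}


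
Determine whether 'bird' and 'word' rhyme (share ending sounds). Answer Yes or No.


Rime (stressed vowel + following sounds) of 'bird': -ird = /ɜːrd/
Rime of 'word': -ord = /ɜːrd/
/ɜːrd/ and /ɜːrd/ are the same ending sound, so the words rhyme.

Yes


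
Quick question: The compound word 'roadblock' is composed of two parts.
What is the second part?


Split 'roadblock' into 'road' + 'block'. The second part is 'block'.

block


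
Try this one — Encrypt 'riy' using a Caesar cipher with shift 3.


Shift each letter by 3: r -> u, i -> l, y -> b. Result: 'ulb'.

ulb


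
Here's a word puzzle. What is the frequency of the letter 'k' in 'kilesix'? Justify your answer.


Letter 'k' in 'kilesix': found at position(s) 1 = 1 occurrence(s).

1


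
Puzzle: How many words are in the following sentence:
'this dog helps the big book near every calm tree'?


Split into words: this | dog | helps | the | big | book | near | every | calm | tree = 10 words.

10


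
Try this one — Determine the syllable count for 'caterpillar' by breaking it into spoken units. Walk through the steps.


Break 'caterpillar' into syllables: cat-er-pil-lar -> cat | er | pil | lar = 4 syllables

4 syllables


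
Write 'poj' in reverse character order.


Reverse 'poj' character by character: 'jop'.

jop


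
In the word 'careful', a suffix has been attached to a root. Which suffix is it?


The word 'careful' = 'care' (root) + '-ful' (suffix). The suffix is '-ful'.

ful


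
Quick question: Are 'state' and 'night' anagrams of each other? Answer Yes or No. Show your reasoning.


Sorted letters of 'state': 'aestt'
Sorted letters of 'night': 'ghint'
They do not match.

No


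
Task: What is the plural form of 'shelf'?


Apply rule: Change -f to -ves. 'shelf' becomes 'shelves'.

shelves


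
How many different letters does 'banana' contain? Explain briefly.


Unique letters in 'banana': {a, b, n} = 3 distinct letters.

3


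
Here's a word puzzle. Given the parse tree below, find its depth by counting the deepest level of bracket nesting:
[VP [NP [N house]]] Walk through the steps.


Count bracket nesting levels:
'[' at pos 0: depth = 1
'[' at pos 4: depth = 2
'[' at pos 8: depth = 3
Maximum depth reached: 3

3
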